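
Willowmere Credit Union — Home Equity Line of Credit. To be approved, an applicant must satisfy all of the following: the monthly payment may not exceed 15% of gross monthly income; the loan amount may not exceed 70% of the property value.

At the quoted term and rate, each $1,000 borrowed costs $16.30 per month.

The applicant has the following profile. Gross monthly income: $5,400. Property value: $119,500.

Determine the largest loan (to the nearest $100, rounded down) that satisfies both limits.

Payment cap: 15% × $5,400 = $810/month.
At $16.30 per $1,000, that supports 810/16.30 × 1,000 ≈ $49,693 → $49,600.
LTV cap: 70% × $119,500 = $83,650 → $83,600.
Binding constraint: payment-to-income.

$49,600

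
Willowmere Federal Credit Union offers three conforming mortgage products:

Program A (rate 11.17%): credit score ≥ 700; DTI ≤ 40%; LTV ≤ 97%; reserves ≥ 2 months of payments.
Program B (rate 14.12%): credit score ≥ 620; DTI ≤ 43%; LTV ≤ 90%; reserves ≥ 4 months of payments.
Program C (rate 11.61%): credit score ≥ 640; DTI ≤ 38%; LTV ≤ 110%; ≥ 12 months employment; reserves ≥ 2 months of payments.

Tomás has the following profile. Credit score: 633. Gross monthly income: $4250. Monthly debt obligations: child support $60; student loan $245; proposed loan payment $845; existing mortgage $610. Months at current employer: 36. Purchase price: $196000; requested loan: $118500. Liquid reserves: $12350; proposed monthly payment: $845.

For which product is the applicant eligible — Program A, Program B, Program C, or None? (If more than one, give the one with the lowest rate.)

Program B

Total debts = (60 + 245 + 845 + 610) = 1,760; DTI = 1,760/4,250 = 41.4%.
LTV = 118,500/196,000 = 60.5%.
Reserves = 12,350/845 = 14.6 months.
Program A: score 633 < 700; DTI 41.4% > 40%; LTV 60.5% ≤ 97%; reserves 14.6 ≥ 2 mo → does not qualify.
Program B: score 633 ≥ 620; DTI 41.4% ≤ 43%; LTV 60.5% ≤ 90%; reserves 14.6 ≥ 4 mo → qualifies.
Program C: score 633 < 640; DTI 41.4% > 38%; LTV 60.5% ≤ 110%; employment 36 ≥ 12 mo; reserves 14.6 ≥ 2 mo → does not qualify.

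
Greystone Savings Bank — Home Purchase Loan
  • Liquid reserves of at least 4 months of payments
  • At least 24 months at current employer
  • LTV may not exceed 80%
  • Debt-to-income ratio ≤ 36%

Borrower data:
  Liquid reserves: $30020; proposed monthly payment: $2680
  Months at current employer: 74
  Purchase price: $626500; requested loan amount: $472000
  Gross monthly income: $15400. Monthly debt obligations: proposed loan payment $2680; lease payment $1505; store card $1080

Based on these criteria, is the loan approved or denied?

Approved

Liquid reserves cover 30,020/2,680 = 11.2 months — ≥ 4 required
Employment 74 ≥ 24 months
LTV: 472,000 ÷ 626,500 = 75.3%, within 80% cap
Total monthly debts = (2,680 + 1,505 + 1,080) = 5,265. DTI = 5,265/15,400 = 34.2% ≤ 36%
All criteria satisfied.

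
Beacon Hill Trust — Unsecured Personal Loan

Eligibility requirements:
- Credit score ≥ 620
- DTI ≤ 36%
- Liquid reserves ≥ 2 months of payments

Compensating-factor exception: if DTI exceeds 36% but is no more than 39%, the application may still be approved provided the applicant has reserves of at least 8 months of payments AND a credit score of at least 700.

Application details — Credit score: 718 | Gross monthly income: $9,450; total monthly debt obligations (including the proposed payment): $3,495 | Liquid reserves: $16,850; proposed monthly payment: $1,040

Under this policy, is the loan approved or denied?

Approved

Credit score 718 ≥ 620 (meets base)
DTI: 3,495 ÷ 9,450 = 37%, over the 36% base limit.
Liquid reserves cover 16,850/1,040 = 16.2 months — ≥ 2 required
37% falls in the override range (36%–39%), so the compensating-factor test applies.
Reserves 16.2 ≥ 8 months; credit score 718 ≥ 700.
Both override conditions satisfied; DTI exception granted.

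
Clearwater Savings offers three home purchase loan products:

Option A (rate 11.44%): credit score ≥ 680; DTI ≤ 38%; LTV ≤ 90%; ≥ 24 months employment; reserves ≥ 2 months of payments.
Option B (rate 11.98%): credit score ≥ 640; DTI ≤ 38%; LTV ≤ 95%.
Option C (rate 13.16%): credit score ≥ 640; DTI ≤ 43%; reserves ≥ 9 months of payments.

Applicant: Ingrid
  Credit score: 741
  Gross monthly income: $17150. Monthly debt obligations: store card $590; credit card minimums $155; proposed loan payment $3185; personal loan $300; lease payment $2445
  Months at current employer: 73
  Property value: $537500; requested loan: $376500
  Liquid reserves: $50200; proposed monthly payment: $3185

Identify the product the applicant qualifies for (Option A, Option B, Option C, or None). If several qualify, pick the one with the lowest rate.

Total debts = (590 + 155 + 3,185 + 300 + 2,445) = 6,675; DTI = 6,675/17,150 = 38.9%.
LTV = 376,500/537,500 = 70%.
Reserves = 50,200/3,185 = 15.8 months.
Option A: score 741 ≥ 680; DTI 38.9% > 38%; LTV 70% ≤ 90%; employment 73 ≥ 24 mo; reserves 15.8 ≥ 2 mo → does not qualify.
Option B: score 741 ≥ 640; DTI 38.9% > 38%; LTV 70% ≤ 95% → does not qualify.
Option C: score 741 ≥ 640; DTI 38.9% ≤ 43%; reserves 15.8 ≥ 9 mo → qualifies.

Option C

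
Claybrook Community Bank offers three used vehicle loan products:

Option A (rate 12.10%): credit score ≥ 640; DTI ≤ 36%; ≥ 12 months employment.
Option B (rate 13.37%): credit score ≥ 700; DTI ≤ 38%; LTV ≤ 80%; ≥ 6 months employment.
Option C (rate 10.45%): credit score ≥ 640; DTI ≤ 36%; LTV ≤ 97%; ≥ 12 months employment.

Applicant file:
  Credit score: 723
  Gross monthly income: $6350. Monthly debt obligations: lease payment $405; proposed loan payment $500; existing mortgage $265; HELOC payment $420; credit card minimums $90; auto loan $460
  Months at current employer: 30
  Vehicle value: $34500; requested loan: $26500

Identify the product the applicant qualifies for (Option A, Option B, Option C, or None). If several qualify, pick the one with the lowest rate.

Total debts = (405 + 500 + 265 + 420 + 90 + 460) = 2,140; DTI = 2,140/6,350 = 33.7%.
LTV = 26,500/34,500 = 76.8%.
Option A: score 723 ≥ 640; DTI 33.7% ≤ 36%; employment 30 ≥ 12 mo → qualifies.
Option B: score 723 ≥ 700; DTI 33.7% ≤ 38%; LTV 76.8% ≤ 80%; employment 30 ≥ 6 mo → qualifies.
Option C: score 723 ≥ 640; DTI 33.7% ≤ 36%; LTV 76.8% ≤ 97%; employment 30 ≥ 12 mo → qualifies.
Qualifying: Option A, Option B, Option C. Lowest rate is 10.45% → Option C.

Option C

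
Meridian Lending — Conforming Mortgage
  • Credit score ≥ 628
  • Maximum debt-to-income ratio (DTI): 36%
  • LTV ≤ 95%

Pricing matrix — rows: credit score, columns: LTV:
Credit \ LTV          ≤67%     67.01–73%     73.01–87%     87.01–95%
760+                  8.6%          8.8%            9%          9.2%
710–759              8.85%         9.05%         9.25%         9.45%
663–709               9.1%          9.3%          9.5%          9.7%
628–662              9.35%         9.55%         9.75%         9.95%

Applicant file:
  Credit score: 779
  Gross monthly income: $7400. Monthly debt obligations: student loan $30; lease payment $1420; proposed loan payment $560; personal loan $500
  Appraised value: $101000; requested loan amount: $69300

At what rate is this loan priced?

8.8%

Credit score 779 ≥ 628; Total monthly debts = (30 + 1,420 + 560 + 500) = 2,510. Debt-to-income = 2,510/7,400 = 33.9% — meets 36% limit
LTV: 69,300 ÷ 101,000 = 68.6%, within 95% cap
Credit 779 → row 760+; LTV 68.6% → column 67.01–73%. Grid cell → 8.8%.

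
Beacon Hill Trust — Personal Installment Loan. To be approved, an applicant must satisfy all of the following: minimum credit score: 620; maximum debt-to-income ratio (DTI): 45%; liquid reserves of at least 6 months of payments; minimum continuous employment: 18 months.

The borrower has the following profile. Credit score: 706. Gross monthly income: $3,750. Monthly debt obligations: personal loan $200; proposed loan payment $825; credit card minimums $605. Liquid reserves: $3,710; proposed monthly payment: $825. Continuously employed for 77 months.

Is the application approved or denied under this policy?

Credit score 706 ≥ 620 (meets)
Total monthly debts = (200 + 825 + 605) = 1,630. DTI: 1,630 ÷ 3,750 = 43.5%, within the 45% cap
Reserves = 3,710/825 = 4.5 months < 6
Employment 77 ≥ 18 months
Fails on reserves.

Denied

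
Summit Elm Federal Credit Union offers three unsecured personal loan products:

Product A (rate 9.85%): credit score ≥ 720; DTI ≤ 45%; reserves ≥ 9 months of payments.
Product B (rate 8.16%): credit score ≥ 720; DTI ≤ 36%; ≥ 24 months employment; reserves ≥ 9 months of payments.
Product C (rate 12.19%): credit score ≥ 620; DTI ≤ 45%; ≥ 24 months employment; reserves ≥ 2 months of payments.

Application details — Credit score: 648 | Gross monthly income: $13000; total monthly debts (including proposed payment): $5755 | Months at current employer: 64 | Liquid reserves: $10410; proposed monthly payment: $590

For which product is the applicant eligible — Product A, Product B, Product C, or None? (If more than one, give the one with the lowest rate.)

DTI = 5,755/13,000 = 44.3%.
Reserves = 10,410/590 = 17.6 months.
Product A: score 648 < 720; DTI 44.3% ≤ 45%; reserves 17.6 ≥ 9 mo → does not qualify.
Product B: score 648 < 720; DTI 44.3% > 36%; employment 64 ≥ 24 mo; reserves 17.6 ≥ 9 mo → does not qualify.
Product C: score 648 ≥ 620; DTI 44.3% ≤ 45%; employment 64 ≥ 24 mo; reserves 17.6 ≥ 2 mo → qualifies.

Product C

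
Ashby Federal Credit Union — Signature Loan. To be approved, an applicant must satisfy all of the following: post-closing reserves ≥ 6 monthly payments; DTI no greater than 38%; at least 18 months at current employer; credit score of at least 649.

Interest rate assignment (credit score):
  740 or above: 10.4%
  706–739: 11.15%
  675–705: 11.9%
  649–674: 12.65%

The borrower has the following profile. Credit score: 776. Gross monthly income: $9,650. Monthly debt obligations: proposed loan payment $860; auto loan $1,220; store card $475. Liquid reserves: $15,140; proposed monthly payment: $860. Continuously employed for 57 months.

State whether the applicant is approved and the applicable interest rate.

Approved at 10.4%

Credit score 776 ≥ 649 (meets minimum)
Reserves: 15,140 ÷ 860 = 17.6 months (meets 6-month minimum)
Employment 57 ≥ 18 months
Total monthly debts = (860 + 1,220 + 475) = 2,555. DTI: 2,555 ÷ 9,650 = 26.5%, within the 38% cap
All requirements met. Score 776 falls in the 740 or above tier → 10.4%.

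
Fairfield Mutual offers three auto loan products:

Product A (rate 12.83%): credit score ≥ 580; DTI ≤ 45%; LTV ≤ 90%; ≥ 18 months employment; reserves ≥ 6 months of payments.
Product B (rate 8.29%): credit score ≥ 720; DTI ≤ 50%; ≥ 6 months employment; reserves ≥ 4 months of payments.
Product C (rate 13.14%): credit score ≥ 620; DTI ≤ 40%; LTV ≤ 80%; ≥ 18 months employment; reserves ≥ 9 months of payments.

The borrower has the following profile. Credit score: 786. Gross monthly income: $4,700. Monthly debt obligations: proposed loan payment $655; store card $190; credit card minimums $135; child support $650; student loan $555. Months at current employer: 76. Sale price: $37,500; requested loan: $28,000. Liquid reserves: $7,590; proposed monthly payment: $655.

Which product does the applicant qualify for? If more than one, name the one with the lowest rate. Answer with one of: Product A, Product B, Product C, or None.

Total debts = (655 + 190 + 135 + 650 + 555) = 2,185; DTI = 2,185/4,700 = 46.5%.
LTV = 28,000/37,500 = 74.7%.
Reserves = 7,590/655 = 11.6 months.
Product A: score 786 ≥ 580; DTI 46.5% > 45%; LTV 74.7% ≤ 90%; employment 76 ≥ 18 mo; reserves 11.6 ≥ 6 mo → does not qualify.
Product B: score 786 ≥ 720; DTI 46.5% ≤ 50%; employment 76 ≥ 6 mo; reserves 11.6 ≥ 4 mo → qualifies.
Product C: score 786 ≥ 620; DTI 46.5% > 40%; LTV 74.7% ≤ 80%; employment 76 ≥ 18 mo; reserves 11.6 ≥ 9 mo → does not qualify.

Product B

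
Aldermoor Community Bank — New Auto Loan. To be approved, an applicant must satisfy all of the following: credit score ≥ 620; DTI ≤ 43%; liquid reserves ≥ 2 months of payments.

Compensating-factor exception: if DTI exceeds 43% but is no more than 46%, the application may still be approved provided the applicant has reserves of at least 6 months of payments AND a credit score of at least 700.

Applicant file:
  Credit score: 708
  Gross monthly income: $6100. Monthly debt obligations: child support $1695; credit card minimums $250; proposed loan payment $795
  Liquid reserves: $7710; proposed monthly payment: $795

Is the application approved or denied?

Credit score 708 ≥ 620 (meets base)
Total debts = (1,695 + 250 + 795) = 2,740. DTI = 2,740/6,100 = 44.9% > 43% — standard DTI limit exceeded.
Reserves: 7,710 ÷ 795 = 9.7 months (meets 2-month minimum)
DTI 44.9% is within the 43%–46% exception band; checking compensating factors.
Reserves 9.7 ≥ 6 months; credit score 708 ≥ 700.
Both override conditions satisfied; DTI exception granted.

Approved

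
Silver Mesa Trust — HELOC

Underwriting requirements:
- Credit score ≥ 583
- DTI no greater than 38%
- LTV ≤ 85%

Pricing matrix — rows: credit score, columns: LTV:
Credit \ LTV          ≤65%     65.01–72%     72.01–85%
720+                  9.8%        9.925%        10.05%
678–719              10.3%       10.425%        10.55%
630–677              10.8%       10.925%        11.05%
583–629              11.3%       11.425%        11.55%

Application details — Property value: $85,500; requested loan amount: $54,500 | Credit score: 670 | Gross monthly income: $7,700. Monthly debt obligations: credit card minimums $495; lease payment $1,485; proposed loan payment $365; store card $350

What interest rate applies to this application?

Credit score 670 ≥ 583; Total monthly debts = (495 + 1,485 + 365 + 350) = 2,695. DTI = 2,695/7,700 = 35% ≤ 38%
Loan-to-value = 54,500/85,500 = 63.7% — pass (85% max)
Credit 670 → row 630–677; LTV 63.7% → column ≤65%. Grid cell → 10.8%.

10.8%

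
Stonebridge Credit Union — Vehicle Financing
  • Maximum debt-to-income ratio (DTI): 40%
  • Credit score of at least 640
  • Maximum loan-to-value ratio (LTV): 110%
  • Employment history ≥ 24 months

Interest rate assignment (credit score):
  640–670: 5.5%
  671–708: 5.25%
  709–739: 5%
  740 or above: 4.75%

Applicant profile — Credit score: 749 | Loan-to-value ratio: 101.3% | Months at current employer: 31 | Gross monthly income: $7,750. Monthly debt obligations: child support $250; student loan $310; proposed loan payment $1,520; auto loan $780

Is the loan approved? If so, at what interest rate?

Credit score 749 ≥ 640 (meets minimum)
LTV 101.3% ≤ 110%
Total monthly debts = (250 + 310 + 1,520 + 780) = 2,860. DTI: 2,860 ÷ 7,750 = 36.9%, within the 40% cap
Employment 31 ≥ 24 months
All requirements met. Score 749 falls in the 740 or above tier → 4.75%.

Approved at 4.75%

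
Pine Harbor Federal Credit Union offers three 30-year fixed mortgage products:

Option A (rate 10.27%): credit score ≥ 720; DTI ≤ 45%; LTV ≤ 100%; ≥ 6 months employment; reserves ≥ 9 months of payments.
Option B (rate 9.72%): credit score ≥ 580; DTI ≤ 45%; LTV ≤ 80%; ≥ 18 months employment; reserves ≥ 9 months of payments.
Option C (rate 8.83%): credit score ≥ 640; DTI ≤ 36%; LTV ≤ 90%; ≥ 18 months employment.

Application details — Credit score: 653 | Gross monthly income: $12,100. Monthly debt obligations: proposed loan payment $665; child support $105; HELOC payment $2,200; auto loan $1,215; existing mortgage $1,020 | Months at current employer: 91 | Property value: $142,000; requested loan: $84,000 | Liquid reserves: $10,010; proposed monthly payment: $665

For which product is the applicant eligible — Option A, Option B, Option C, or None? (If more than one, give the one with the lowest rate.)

Total debts = (665 + 105 + 2,200 + 1,215 + 1,020) = 5,205; DTI = 5,205/12,100 = 43%.
LTV = 84,000/142,000 = 59.2%.
Reserves = 10,010/665 = 15.1 months.
Option A: score 653 < 720; DTI 43% ≤ 45%; LTV 59.2% ≤ 100%; employment 91 ≥ 6 mo; reserves 15.1 ≥ 9 mo → does not qualify.
Option B: score 653 ≥ 580; DTI 43% ≤ 45%; LTV 59.2% ≤ 80%; employment 91 ≥ 18 mo; reserves 15.1 ≥ 9 mo → qualifies.
Option C: score 653 ≥ 640; DTI 43% > 36%; LTV 59.2% ≤ 90%; employment 91 ≥ 18 mo → does not qualify.

Option B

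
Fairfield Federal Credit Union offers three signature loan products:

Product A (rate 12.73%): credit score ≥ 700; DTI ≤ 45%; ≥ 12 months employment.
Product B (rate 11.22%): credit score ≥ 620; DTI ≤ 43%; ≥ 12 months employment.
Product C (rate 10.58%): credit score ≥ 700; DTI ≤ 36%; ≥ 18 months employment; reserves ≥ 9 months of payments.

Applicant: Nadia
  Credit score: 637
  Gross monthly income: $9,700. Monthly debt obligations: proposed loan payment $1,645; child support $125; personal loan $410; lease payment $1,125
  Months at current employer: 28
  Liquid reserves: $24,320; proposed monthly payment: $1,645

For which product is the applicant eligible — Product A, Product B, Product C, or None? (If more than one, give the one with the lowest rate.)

Product B

Total debts = (1,645 + 125 + 410 + 1,125) = 3,305; DTI = 3,305/9,700 = 34.1%.
Reserves = 24,320/1,645 = 14.8 months.
Product A: score 637 < 700; DTI 34.1% ≤ 45%; employment 28 ≥ 12 mo → does not qualify.
Product B: score 637 ≥ 620; DTI 34.1% ≤ 43%; employment 28 ≥ 12 mo → qualifies.
Product C: score 637 < 700; DTI 34.1% ≤ 36%; employment 28 ≥ 18 mo; reserves 14.8 ≥ 9 mo → does not qualify.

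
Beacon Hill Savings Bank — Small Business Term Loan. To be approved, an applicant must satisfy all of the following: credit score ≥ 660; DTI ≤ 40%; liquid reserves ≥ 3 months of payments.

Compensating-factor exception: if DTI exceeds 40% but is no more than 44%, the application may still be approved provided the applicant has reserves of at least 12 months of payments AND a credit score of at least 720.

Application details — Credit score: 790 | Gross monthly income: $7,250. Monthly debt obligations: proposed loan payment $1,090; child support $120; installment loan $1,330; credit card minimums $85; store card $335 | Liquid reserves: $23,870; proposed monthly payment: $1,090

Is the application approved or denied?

Approved

Credit score 790 ≥ 660 (meets base)
Total debts = (1,090 + 120 + 1,330 + 85 + 335) = 2,960. DTI: 2,960 ÷ 7,250 = 40.8%, over the 40% base limit.
Reserves: 23,870 ÷ 1,090 = 21.9 months (meets 3-month minimum)
DTI 40.8% is within the 40%–44% exception band; checking compensating factors.
Override check — reserves: 21.9 mo (ok); score: 790 (ok).
Both compensating conditions met → exception applies.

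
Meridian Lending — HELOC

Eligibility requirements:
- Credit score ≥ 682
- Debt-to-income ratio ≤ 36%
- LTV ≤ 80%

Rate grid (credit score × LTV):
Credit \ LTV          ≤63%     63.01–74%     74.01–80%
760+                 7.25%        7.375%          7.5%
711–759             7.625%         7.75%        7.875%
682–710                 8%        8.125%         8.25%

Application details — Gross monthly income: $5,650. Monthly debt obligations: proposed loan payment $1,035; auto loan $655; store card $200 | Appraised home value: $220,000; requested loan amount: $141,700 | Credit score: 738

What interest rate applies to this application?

Credit score 738 ≥ 682; Total monthly debts = (1,035 + 655 + 200) = 1,890. DTI: 1,890 ÷ 5,650 = 33.5%, within the 36% cap
Loan-to-value = 141,700/220,000 = 64.4% — pass (80% max)
Credit 738 → row 711–759; LTV 64.4% → column 63.01–74%. Grid cell → 7.75%.

7.75%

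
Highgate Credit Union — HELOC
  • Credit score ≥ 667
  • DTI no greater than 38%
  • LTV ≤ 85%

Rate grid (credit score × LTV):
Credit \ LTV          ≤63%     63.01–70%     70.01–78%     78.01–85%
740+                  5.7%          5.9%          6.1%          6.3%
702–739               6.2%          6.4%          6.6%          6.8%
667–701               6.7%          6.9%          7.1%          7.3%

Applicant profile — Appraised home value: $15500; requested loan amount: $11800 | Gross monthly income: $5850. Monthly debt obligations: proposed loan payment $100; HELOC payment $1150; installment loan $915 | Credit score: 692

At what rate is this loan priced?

Credit score 692 ≥ 667; Total monthly debts = (100 + 1,150 + 915) = 2,165. DTI: 2,165 ÷ 5,850 = 37%, within the 38% cap
Loan-to-value = 11,800/15,500 = 76.1% — pass (85% max)
Score 692 is in the 667–701 band; LTV 76.1% is in the 70.01–78% band → 7.1%.

7.1%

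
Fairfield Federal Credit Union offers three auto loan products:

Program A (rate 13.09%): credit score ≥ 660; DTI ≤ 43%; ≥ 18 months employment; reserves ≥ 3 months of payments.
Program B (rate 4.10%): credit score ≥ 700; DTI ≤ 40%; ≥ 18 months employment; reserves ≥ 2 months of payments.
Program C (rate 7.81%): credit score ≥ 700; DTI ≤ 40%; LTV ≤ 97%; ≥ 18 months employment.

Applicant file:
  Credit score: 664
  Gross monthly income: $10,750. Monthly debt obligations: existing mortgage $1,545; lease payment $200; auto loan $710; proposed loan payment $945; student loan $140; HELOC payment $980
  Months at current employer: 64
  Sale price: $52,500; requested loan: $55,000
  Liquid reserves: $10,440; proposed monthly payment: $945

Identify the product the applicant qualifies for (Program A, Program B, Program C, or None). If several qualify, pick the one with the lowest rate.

Total debts = (1,545 + 200 + 710 + 945 + 140 + 980) = 4,520; DTI = 4,520/10,750 = 42%.
LTV = 55,000/52,500 = 104.8%.
Reserves = 10,440/945 = 11.0 months.
Program A: score 664 ≥ 660; DTI 42% ≤ 43%; employment 64 ≥ 18 mo; reserves 11.0 ≥ 3 mo → qualifies.
Program B: score 664 < 700; DTI 42% > 40%; employment 64 ≥ 18 mo; reserves 11.0 ≥ 2 mo → does not qualify.
Program C: score 664 < 700; DTI 42% > 40%; LTV 104.8% > 97%; employment 64 ≥ 18 mo → does not qualify.

Program A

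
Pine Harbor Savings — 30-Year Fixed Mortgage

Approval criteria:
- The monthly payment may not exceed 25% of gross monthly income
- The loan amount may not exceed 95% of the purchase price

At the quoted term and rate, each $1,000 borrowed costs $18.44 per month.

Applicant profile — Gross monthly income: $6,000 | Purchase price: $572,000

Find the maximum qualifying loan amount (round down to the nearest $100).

Payment cap: 25% × $6,000 = $1,500/month.
At $18.44 per $1,000, that supports 1,500/18.44 × 1,000 ≈ $81,344 → $81,300.
LTV cap: 95% × $572,000 = $543,400 → $543,400.
Binding constraint: payment-to-income.

$81,300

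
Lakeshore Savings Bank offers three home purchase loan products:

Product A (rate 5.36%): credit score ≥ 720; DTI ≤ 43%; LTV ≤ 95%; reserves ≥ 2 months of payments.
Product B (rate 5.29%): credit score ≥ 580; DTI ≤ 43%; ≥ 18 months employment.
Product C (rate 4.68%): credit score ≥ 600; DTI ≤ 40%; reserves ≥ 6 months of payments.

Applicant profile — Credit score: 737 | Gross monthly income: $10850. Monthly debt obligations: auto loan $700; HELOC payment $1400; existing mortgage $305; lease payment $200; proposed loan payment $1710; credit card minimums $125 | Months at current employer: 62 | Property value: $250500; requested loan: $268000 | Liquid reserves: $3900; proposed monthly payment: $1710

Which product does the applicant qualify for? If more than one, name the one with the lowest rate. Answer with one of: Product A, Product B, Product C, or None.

Total debts = (700 + 1,400 + 305 + 200 + 1,710 + 125) = 4,440; DTI = 4,440/10,850 = 40.9%.
LTV = 268,000/250,500 = 107%.
Reserves = 3,900/1,710 = 2.3 months.
Product A: score 737 ≥ 720; DTI 40.9% ≤ 43%; LTV 107% > 95%; reserves 2.3 ≥ 2 mo → does not qualify.
Product B: score 737 ≥ 580; DTI 40.9% ≤ 43%; employment 62 ≥ 18 mo → qualifies.
Product C: score 737 ≥ 600; DTI 40.9% > 40%; reserves 2.3 < 6 mo → does not qualify.

Product B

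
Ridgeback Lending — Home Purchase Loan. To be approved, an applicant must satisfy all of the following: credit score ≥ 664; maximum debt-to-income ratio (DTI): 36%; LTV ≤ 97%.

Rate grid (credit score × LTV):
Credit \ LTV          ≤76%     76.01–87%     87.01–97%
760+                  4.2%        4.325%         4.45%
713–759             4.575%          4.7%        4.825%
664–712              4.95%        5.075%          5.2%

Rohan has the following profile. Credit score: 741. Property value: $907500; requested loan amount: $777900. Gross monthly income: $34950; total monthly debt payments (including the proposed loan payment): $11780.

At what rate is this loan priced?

Credit score 741 ≥ 664; DTI: 11,780 ÷ 34,950 = 33.7%, within the 36% cap
LTV = 777,900/907,500 = 85.7% ≤ 97%
Row: 741 falls in 713–759. Column: 85.7% falls in 76.01–87%. Rate = 4.7%.

4.7%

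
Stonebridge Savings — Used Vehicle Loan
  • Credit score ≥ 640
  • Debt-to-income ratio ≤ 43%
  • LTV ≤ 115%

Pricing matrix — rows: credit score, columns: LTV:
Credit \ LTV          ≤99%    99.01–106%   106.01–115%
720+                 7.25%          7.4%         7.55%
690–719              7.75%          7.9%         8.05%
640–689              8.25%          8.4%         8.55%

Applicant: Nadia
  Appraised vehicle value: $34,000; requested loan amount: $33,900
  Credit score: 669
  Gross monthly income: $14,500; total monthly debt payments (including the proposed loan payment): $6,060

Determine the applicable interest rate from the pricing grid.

Credit score 669 ≥ 640; DTI = 6,060/14,500 = 41.8% ≤ 43%
LTV: 33,900 ÷ 34,000 = 99.7%, within 115% cap
Score 669 is in the 640–689 band; LTV 99.7% is in the 99.01–106% band → 8.4%.

8.4%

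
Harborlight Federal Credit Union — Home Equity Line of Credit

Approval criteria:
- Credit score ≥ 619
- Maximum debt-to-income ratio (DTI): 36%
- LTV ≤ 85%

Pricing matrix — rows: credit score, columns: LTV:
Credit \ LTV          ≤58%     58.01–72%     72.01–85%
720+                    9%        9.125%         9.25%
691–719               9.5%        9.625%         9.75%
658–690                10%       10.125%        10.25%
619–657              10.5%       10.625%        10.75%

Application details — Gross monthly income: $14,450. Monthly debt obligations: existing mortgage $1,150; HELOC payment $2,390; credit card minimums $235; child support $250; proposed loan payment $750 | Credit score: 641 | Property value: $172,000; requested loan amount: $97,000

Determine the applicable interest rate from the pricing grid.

Credit score 641 ≥ 619; Total monthly debts = (1,150 + 2,390 + 235 + 250 + 750) = 4,775. DTI = 4,775/14,450 = 33% ≤ 36%
Loan-to-value = 97,000/172,000 = 56.4% — pass (85% max)
Row: 641 falls in 619–657. Column: 56.4% falls in ≤58%. Rate = 10.5%.

10.5%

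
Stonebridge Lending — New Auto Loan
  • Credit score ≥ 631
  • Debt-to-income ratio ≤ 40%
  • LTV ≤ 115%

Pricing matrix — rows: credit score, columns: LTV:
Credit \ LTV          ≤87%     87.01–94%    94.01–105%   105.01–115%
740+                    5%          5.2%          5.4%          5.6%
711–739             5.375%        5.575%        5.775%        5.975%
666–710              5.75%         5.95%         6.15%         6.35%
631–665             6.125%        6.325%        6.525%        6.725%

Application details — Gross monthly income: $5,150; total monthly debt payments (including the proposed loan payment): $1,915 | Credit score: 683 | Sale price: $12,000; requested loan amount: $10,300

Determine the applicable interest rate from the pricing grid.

5.75%

Credit score 683 ≥ 631; DTI = 1,915/5,150 = 37.2% ≤ 40%
LTV: 10,300 ÷ 12,000 = 85.8%, within 115% cap
Score 683 is in the 666–710 band; LTV 85.8% is in the ≤87% band → 5.75%.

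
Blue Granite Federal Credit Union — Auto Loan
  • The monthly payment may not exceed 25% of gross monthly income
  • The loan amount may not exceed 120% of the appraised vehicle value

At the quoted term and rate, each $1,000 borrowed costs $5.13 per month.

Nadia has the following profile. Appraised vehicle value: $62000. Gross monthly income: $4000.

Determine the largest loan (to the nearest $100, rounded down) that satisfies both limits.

$74,400

Payment cap: 25% × $4,000 = $1,000/month.
At $5.13 per $1,000, that supports 1,000/5.13 × 1,000 ≈ $194,931 → $194,900.
LTV cap: 120% × $62,000 = $74,400 → $74,400.
Binding constraint: loan-to-value.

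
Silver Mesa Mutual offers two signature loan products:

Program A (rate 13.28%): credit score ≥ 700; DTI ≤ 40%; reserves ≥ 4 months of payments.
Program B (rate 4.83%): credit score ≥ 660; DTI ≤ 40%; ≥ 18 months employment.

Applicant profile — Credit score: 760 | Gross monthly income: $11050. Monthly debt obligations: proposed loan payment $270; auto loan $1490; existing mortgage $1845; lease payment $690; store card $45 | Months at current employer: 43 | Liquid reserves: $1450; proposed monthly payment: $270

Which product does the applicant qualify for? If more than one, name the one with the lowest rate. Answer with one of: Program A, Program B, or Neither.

Program B

Total debts = (270 + 1,490 + 1,845 + 690 + 45) = 4,340; DTI = 4,340/11,050 = 39.3%.
Reserves = 1,450/270 = 5.4 months.
Program A: score 760 ≥ 700; DTI 39.3% ≤ 40%; reserves 5.4 ≥ 4 mo → qualifies.
Program B: score 760 ≥ 660; DTI 39.3% ≤ 40%; employment 43 ≥ 18 mo → qualifies.
Qualifying: Program A, Program B. Lowest rate is 4.83% → Program B.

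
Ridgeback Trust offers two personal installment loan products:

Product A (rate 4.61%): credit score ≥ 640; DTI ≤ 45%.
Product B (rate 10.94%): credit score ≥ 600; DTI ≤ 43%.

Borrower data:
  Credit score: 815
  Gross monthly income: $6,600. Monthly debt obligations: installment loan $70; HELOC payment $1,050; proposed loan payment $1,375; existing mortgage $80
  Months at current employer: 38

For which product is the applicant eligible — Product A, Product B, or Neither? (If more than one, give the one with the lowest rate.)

Total debts = (70 + 1,050 + 1,375 + 80) = 2,575; DTI = 2,575/6,600 = 39%.
Product A: score 815 ≥ 640; DTI 39% ≤ 45% → qualifies.
Product B: score 815 ≥ 600; DTI 39% ≤ 43% → qualifies.
Qualifying: Product A, Product B. Lowest rate is 4.61% → Product A.

Product A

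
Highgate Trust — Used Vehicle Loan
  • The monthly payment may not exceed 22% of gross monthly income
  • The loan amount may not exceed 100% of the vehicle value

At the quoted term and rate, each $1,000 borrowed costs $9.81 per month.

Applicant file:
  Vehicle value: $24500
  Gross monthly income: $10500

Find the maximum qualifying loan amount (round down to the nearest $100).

Payment cap: 22% × $10,500 = $2,310/month.
At $9.81 per $1,000, that supports 2,310/9.81 × 1,000 ≈ $235,474 → $235,400.
LTV cap: 100% × $24,500 = $24,500 → $24,500.
Binding constraint: loan-to-value.

$24,500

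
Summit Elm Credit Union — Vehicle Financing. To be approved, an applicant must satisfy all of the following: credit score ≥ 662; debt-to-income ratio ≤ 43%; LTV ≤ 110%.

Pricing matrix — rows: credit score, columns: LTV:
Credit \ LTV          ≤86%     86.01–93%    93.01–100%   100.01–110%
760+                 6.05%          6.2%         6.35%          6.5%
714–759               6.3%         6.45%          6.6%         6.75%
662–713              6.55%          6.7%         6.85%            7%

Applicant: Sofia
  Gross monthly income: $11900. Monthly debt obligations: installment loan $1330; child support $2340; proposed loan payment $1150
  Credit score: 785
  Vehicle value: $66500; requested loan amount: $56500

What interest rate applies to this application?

6.05%

Credit score 785 ≥ 662; Total monthly debts = (1,330 + 2,340 + 1,150) = 4,820. Debt-to-income = 4,820/11,900 = 40.5% — meets 43% limit
LTV = 56,500/66,500 = 85% ≤ 110%
Credit 785 → row 760+; LTV 85% → column ≤86%. Grid cell → 6.05%.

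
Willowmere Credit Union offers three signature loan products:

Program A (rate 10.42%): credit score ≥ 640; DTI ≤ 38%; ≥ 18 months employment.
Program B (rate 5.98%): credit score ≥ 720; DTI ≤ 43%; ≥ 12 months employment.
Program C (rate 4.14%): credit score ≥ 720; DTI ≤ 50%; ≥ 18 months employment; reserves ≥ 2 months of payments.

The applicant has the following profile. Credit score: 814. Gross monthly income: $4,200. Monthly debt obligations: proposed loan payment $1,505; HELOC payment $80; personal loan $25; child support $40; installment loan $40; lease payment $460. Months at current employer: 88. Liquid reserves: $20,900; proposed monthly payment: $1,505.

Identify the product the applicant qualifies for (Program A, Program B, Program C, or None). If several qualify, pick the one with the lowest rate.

None

Total debts = (1,505 + 80 + 25 + 40 + 40 + 460) = 2,150; DTI = 2,150/4,200 = 51.2%.
Reserves = 20,900/1,505 = 13.9 months.
Program A: score 814 ≥ 640; DTI 51.2% > 38%; employment 88 ≥ 18 mo → does not qualify.
Program B: score 814 ≥ 720; DTI 51.2% > 43%; employment 88 ≥ 12 mo → does not qualify.
Program C: score 814 ≥ 720; DTI 51.2% > 50%; employment 88 ≥ 18 mo; reserves 13.9 ≥ 2 mo → does not qualify.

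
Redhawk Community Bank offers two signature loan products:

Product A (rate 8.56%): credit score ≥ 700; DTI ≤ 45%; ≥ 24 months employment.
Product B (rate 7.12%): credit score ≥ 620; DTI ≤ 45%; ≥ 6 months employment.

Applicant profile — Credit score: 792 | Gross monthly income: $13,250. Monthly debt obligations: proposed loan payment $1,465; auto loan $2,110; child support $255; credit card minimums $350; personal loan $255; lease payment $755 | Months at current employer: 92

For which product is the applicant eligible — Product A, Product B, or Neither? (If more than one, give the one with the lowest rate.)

Total debts = (1,465 + 2,110 + 255 + 350 + 255 + 755) = 5,190; DTI = 5,190/13,250 = 39.2%.
Product A: score 792 ≥ 700; DTI 39.2% ≤ 45%; employment 92 ≥ 24 mo → qualifies.
Product B: score 792 ≥ 620; DTI 39.2% ≤ 45%; employment 92 ≥ 6 mo → qualifies.
Qualifying: Product A, Product B. Lowest rate is 7.12% → Product B.

Product B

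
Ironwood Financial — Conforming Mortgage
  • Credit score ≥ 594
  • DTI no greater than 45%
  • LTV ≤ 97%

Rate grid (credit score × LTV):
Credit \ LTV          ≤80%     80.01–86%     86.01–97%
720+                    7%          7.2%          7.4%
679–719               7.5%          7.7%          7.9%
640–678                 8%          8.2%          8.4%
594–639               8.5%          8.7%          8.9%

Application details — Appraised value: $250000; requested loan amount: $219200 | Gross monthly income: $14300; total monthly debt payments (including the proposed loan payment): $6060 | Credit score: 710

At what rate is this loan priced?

Credit score 710 ≥ 594; Debt-to-income = 6,060/14,300 = 42.4% — meets 45% limit
Loan-to-value = 219,200/250,000 = 87.7% — pass (97% max)
Score 710 is in the 679–719 band; LTV 87.7% is in the 86.01–97% band → 7.9%.

7.9%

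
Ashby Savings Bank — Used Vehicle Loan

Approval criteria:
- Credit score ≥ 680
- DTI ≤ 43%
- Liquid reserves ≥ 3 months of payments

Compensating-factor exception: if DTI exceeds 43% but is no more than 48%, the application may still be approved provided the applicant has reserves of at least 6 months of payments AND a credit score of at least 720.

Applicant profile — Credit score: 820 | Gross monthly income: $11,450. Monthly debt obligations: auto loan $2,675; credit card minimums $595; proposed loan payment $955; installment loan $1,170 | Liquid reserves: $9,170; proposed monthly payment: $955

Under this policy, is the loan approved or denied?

Approved

Credit score 820 ≥ 680 (meets base)
Total debts = (2,675 + 595 + 955 + 1,170) = 5,395. DTI: 5,395 ÷ 11,450 = 47.1%, over the 43% base limit.
Reserves: 9,170 ÷ 955 = 9.6 months (meets 3-month minimum)
DTI 47.1% is within the 43%–48% exception band; checking compensating factors.
Reserves 9.6 ≥ 6 months; credit score 820 ≥ 720.
Both compensating conditions met → exception applies.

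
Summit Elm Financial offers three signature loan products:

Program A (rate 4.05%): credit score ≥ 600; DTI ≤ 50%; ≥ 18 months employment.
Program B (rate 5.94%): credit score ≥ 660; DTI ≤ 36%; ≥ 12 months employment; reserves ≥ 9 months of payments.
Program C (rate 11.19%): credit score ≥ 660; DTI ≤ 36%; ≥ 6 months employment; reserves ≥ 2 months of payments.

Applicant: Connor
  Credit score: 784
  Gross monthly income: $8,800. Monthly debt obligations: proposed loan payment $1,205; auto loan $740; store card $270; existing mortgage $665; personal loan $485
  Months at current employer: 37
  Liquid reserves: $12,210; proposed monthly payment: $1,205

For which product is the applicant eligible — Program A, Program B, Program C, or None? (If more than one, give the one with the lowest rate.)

Total debts = (1,205 + 740 + 270 + 665 + 485) = 3,365; DTI = 3,365/8,800 = 38.2%.
Reserves = 12,210/1,205 = 10.1 months.
Program A: score 784 ≥ 600; DTI 38.2% ≤ 50%; employment 37 ≥ 18 mo → qualifies.
Program B: score 784 ≥ 660; DTI 38.2% > 36%; employment 37 ≥ 12 mo; reserves 10.1 ≥ 9 mo → does not qualify.
Program C: score 784 ≥ 660; DTI 38.2% > 36%; employment 37 ≥ 6 mo; reserves 10.1 ≥ 2 mo → does not qualify.

Program A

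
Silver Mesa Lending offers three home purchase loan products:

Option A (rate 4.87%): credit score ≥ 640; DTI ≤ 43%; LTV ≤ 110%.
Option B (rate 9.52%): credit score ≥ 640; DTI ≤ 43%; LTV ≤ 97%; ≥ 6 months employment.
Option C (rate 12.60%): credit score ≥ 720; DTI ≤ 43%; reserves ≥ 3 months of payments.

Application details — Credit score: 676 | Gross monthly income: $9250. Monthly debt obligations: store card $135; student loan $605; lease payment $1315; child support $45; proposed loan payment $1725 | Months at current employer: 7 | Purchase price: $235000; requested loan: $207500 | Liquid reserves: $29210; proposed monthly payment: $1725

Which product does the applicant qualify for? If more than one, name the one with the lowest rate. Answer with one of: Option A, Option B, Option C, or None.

Total debts = (135 + 605 + 1,315 + 45 + 1,725) = 3,825; DTI = 3,825/9,250 = 41.4%.
LTV = 207,500/235,000 = 88.3%.
Reserves = 29,210/1,725 = 16.9 months.
Option A: score 676 ≥ 640; DTI 41.4% ≤ 43%; LTV 88.3% ≤ 110% → qualifies.
Option B: score 676 ≥ 640; DTI 41.4% ≤ 43%; LTV 88.3% ≤ 97%; employment 7 ≥ 6 mo → qualifies.
Option C: score 676 < 720; DTI 41.4% ≤ 43%; reserves 16.9 ≥ 3 mo → does not qualify.
Qualifying: Option A, Option B. Lowest rate is 4.87% → Option A.

Option A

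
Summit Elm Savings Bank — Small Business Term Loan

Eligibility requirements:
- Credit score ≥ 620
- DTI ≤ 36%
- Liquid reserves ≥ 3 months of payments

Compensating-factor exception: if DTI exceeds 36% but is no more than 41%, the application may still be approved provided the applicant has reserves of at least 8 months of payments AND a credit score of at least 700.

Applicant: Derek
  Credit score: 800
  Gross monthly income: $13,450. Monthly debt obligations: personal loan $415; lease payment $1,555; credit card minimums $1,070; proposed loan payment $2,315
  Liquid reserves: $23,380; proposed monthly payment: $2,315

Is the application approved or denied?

Approved

Credit score 800 ≥ 620 (meets base)
Total debts = (415 + 1,555 + 1,070 + 2,315) = 5,355. DTI = 5,355/13,450 = 39.8% > 36% — standard DTI limit exceeded.
Liquid reserves cover 23,380/2,315 = 10.1 months — ≥ 3 required
DTI 39.8% is within the 36%–41% exception band; checking compensating factors.
Reserves 10.1 ≥ 8 months; credit score 800 ≥ 700.
Both override conditions satisfied; DTI exception granted.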